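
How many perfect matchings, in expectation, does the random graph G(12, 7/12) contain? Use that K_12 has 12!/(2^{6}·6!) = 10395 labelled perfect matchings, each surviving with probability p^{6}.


K_12 has 12!/(2^{6}·6!) = 10395 labelled perfect matchings.
For each such perfect matching H, let X_H = 1 if all 6 edges of H are present in G. Then P[X_H = 1] = p^{6} = (7/12)^{6} = 117649/2985984.
By linearity: E[X] = Σ_H E[X_H] = 10395 · p^{6} = 10395 · 117649/2985984 = 45294865/110592.
Numerically: E[X] ≈ 410.

E[X] = 10395 · (7/12)^{6} = 45294865/110592 ≈ 410.


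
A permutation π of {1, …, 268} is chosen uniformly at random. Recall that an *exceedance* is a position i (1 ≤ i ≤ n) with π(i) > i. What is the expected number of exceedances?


Write X = Σ_{i=1}^{268} X_i, where X_i = 1_{π(i) > i}.
For each fixed i, π(i) is uniform over {1, …, 268} (marginal of a uniform permutation), so P[π(i) > i] = (n − i)/n. Summing: Σ_{i=1}^{268} (n − i)/n = (0 + 1 + … + 267)/268 = 268(268 − 1)/(2·268) = (268 − 1)/2.
Hence E[X] = Σ_{i=1}^{268} (268 − i)/268 = 267/2 ≈ 133.500000.

E[X] = 267/2 = 133.500000.


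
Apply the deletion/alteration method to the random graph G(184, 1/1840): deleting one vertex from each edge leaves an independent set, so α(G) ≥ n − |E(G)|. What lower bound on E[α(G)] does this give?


E[|E(G)|] = C(184, 2)·p = 16836 · (1/1840) = 183/20.
E[α(G)] ≥ n − E[|E(G)|] = 184 − 183/20 = 3497/20.
Numerically: ≈ 174.8500.
(This is only a lower bound; the true E[α(G)] may be larger.)

E[α(G)] ≥ 3497/20 ≈ 174.8500.


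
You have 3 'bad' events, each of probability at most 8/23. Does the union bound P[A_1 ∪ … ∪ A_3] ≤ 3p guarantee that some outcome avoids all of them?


Union bound: P[∪_{i=1}^{3} A_i] ≤ Σ_i P[A_i] ≤ 3·p = 3·(8/23) = 24/23.
Numerically: 24/23 ≈ 1.043.
Is 24/23 < 1? NO.
Since the bound 24/23 is ≥ 1, the union bound is uninformative here; it does NOT by itself certify existence.

3·p = 24/23 ≈ 1.043; existence NOT certified by the union bound.


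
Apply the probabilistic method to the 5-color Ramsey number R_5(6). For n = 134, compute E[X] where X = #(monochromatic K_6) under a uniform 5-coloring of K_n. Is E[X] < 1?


E[X] = C(134, 6) · 5^{1 − 15} = 7177979809 · 5^{−14} = 7177979809/6103515625.
As a reduced fraction: E[X] = 7177979809/6103515625 ≈ 1.1760402.
Is E[X] < 1? NO.
Since E[X] ≥ 1, the first-moment bound is inconclusive at n = 134; it does NOT by itself certify R_5(6) > 134.

E[X] = 7177979809/6103515625 ≈ 1.1760402; E[X] ≥ 1; first-moment method inconclusive here.


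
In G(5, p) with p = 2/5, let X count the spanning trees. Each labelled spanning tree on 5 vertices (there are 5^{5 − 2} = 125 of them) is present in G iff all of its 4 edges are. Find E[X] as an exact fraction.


K_5 has 5^{5 − 2} = 125 labelled spanning trees.
For each such spanning tree H, let X_H = 1 if all 4 edges of H are present in G. Then P[X_H = 1] = p^{4} = (2/5)^{4} = 16/625.
Summing the indicators: E[X] = Σ_H E[X_H] = 125 · p^{4} = 125 · 16/625 = 16/5.
Numerically: E[X] ≈ 3.2.

E[X] = 125 · (2/5)^{4} = 16/5 ≈ 3.2.


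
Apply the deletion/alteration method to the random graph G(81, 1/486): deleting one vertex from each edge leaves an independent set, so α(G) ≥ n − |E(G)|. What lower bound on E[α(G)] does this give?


E[|E(G)|] = C(81, 2)·p = 3240 · (1/486) = 20/3.
E[α(G)] ≥ n − E[|E(G)|] = 81 − 20/3 = 223/3.
Numerically: ≈ 74.333.
(This is only a lower bound; the true E[α(G)] may be larger.)

E[α(G)] ≥ 223/3 ≈ 74.333.


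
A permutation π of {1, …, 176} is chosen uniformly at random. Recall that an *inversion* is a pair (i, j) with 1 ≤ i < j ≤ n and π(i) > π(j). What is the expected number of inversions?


Write X = Σ X_I over the C(176, 2) = 15400 pairs i < j, with X_I the indicator of one inversion.
There are 15400 indicators.
For each fixed pair i < j, the values π(i) and π(j) are two distinct elements of {1, …, 176} in uniformly random order; by symmetry P[π(i) > π(j)] = 1/2.
By linearity: E[X] = 15400 · (1/2) = C(176, 2) · (1/2) = 15400/2 = 7700 ≈ 7700.0000.

E[X] = 7700 = 7700.0000.


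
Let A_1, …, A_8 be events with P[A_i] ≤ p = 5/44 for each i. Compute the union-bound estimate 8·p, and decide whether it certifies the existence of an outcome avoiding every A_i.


Union bound: P[∪_{i=1}^{8} A_i] ≤ Σ_i P[A_i] ≤ 8·p = 8·(5/44) = 10/11.
Numerically: 10/11 ≈ 0.9090909.
Is 10/11 < 1? YES.
Since P[∪ A_i] ≤ 10/11 < 1, the complement has P[∩ A_i^c] ≥ 1 − 10/11 = 1/11 > 0, so some outcome avoids every A_i.

8·p = 10/11 ≈ 0.9090909; existence CERTIFIED by the union bound.


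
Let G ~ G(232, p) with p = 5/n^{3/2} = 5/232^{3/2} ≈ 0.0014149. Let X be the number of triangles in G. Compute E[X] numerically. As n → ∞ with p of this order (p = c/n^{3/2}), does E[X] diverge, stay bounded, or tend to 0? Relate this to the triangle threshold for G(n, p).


Number of potential triangles: C(232, 3) = 2054360.
Each occurs with probability p³ ≈ (0.0014149)³ ≈ 2.8327880e-09.
By linearity: E[X] = C(232, 3)·p³ ≈ 2054360 · 2.8327880e-09 ≈ 0.00582.
Since α = 3/2 > 1, p = c/n^{3/2} = o(1/n) is below the triangle threshold p ~ 1/n. Asymptotically E[X] ~ (c³/6)·n^{3(1−α)} = (5³/6)·n^{-1.5} → 0, so by Markov's inequality G has no triangles w.h.p.

E[X] ≈ 0.00582; in regime p = Θ(1/n^{3/2}) E[X] tends to 0 (below the triangle threshold p ~ 1/n).


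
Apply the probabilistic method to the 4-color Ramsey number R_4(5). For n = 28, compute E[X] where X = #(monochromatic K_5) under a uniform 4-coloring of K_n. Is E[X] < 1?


E[X] = C(28, 5) · 4^{1 − 10} = 98280 · 4^{−9} = 98280/262144.
As a reduced fraction: E[X] = 12285/32768 ≈ 0.374908.
Is E[X] < 1? YES.
Since E[X] < 1, there exists a 4-coloring of K_{28} with no monochromatic K_5; hence R_4(5) > 28.

E[X] = 12285/32768 ≈ 0.374908; E[X] < 1, so R_4(5) > 28.


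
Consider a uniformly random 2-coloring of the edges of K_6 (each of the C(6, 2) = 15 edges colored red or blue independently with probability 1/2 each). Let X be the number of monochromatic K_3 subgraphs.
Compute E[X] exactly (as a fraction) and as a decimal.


Let X = Σ_S X_S over the C(6, 3) = 20 subsets S of size 3, where X_S = 1 if the K_3 on S is monochromatic.
For a fixed S, the K_3 on S has C(3, 2) = 3 edges. P[all 3 edges red] = (1/2)^3, and likewise for blue, so P[monochromatic] = 2·(1/2)^3 = 2^{1 − 3} = 1/4.
Summing: E[X] = C(6, 3) · 2^{1 − 3} = 20 · 1/4 = 5.
Numerically: E[X] ≈ 5.000000.

E[X] = C(6,3)·2^(1−C(3,2)) = 5 ≈ 5.000000.


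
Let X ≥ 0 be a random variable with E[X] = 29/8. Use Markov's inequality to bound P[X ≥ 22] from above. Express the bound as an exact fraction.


μ = E[X] = 29/8, a = 22.
Markov: P[X ≥ 22] ≤ μ/a = (29/8)/22 = 29/176.
Numerically: ≈ 0.165.
(Since a = 22 > μ = 3.625, the bound 29/176 is < 1 and informative.)

P[X ≥ 22] ≤ 29/176 ≈ 0.165.


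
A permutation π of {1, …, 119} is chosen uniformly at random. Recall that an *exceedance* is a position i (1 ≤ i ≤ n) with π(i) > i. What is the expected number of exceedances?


Write X = Σ_{i=1}^{119} X_i, where X_i = 1_{π(i) > i}.
For each fixed i, π(i) is uniform over {1, …, 119} (marginal of a uniform permutation), so P[π(i) > i] = (n − i)/n. Summing: Σ_{i=1}^{119} (n − i)/n = (0 + 1 + … + 118)/119 = 119(119 − 1)/(2·119) = (119 − 1)/2.
Hence E[X] = Σ_{i=1}^{119} (119 − i)/119 = 59 ≈ 59.000.

E[X] = 59 = 59.000.


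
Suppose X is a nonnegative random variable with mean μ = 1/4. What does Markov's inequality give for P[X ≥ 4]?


μ = E[X] = 1/4, a = 4.
Markov: P[X ≥ 4] ≤ μ/a = (1/4)/4 = 1/16.
Numerically: ≈ 0.062500.
(Since a = 4 > μ = 0.250000, the bound 1/16 is < 1 and informative.)

P[X ≥ 4] ≤ 1/16 ≈ 0.062500.


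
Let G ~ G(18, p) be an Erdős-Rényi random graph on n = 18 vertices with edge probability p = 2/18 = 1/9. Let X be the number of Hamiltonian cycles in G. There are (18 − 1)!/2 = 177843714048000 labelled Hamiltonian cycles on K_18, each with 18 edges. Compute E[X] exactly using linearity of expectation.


K_18 has (18 − 1)!/2 = 177843714048000 labelled Hamiltonian cycles.
For each such Hamiltonian cycle H, let X_H = 1 if all 18 edges of H are present in G. Then P[X_H = 1] = p^{18} = (1/9)^{18} = 1/150094635296999121.
Summing the indicators: E[X] = Σ_H E[X_H] = 177843714048000 · p^{18} = 177843714048000 · 1/150094635296999121 = 243955712000/205891132094649.
Numerically: E[X] ≈ 0.00118488.

E[X] = 177843714048000 · (1/9)^{18} = 243955712000/205891132094649 ≈ 0.00118488.


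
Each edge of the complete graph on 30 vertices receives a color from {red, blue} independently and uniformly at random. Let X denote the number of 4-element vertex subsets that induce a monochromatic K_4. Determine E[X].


Let X = Σ_S X_S over the C(30, 4) = 27405 subsets S of size 4, where X_S = 1 if the K_4 on S is monochromatic.
For a fixed S, the K_4 on S has C(4, 2) = 6 edges. P[all 6 edges red] = (1/2)^6, and likewise for blue, so P[monochromatic] = 2·(1/2)^6 = 2^{1 − 6} = 1/32.
By linearity: E[X] = C(30, 4) · 2^{1 − 6} = 27405 · 1/32 = 27405/32.
Numerically: E[X] ≈ 856.4062.

E[X] = C(30,4)·2^(1−C(4,2)) = 27405/32 ≈ 856.4062.


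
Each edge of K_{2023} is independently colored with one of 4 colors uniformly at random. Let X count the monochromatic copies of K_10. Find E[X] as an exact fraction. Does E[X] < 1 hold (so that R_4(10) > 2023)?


E[X] = C(2023, 10) · 4^{1 − 45} = 309399856285778485315440716 · 4^{−44} = 309399856285778485315440716/309485009821345068724781056.
As a reduced fraction: E[X] = 77349964071444621328860179/77371252455336267181195264 ≈ 0.9997249.
Is E[X] < 1? YES.
Since E[X] < 1, there exists a 4-coloring of K_{2023} with no monochromatic K_10; hence R_4(10) > 2023.

E[X] = 77349964071444621328860179/77371252455336267181195264 ≈ 0.9997249; E[X] < 1, so R_4(10) > 2023.


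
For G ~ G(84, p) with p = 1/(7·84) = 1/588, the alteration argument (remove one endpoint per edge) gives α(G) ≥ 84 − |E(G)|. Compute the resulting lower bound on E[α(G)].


E[|E(G)|] = C(84, 2)·p = 3486 · (1/588) = 83/14.
E[α(G)] ≥ n − E[|E(G)|] = 84 − 83/14 = 1093/14.
Numerically: ≈ 78.0714.
(This is only a lower bound; the true E[α(G)] may be larger.)

E[α(G)] ≥ 1093/14 ≈ 78.0714.


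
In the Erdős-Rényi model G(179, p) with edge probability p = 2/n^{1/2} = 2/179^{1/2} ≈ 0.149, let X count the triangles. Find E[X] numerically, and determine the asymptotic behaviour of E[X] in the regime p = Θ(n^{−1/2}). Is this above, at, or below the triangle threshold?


Number of potential triangles: C(179, 3) = 939929.
Each occurs with probability p³ ≈ (0.149)³ ≈ 3.34049e-03.
By linearity: E[X] = C(179, 3)·p³ ≈ 939929 · 3.34049e-03 ≈ 3139.825.
Since α = 1/2 < 1, p = c/n^{1/2} ≫ 1/n is above the triangle threshold p ~ 1/n. Asymptotically E[X] ~ (c³/6)·n^{3(1−α)} = (2³/6)·n^{1.5} → ∞; triangles are abundant w.h.p.

E[X] ≈ 3139.825; in regime p = Θ(1/n^{1/2}) E[X] diverges (above the triangle threshold p ~ 1/n).


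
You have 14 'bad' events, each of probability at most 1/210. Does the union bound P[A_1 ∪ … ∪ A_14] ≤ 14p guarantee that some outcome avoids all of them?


Union bound: P[∪_{i=1}^{14} A_i] ≤ Σ_i P[A_i] ≤ 14·p = 14·(1/210) = 1/15.
Numerically: 1/15 ≈ 0.066667.
Is 1/15 < 1? YES.
Since P[∪ A_i] ≤ 1/15 < 1, the complement has P[∩ A_i^c] ≥ 1 − 1/15 = 14/15 > 0, so some outcome avoids every A_i.

14·p = 1/15 ≈ 0.066667; existence CERTIFIED by the union bound.


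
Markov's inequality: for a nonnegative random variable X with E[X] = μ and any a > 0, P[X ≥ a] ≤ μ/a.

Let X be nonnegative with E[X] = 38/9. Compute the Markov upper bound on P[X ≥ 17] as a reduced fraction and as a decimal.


μ = E[X] = 38/9, a = 17.
Markov: P[X ≥ 17] ≤ μ/a = (38/9)/17 = 38/153.
Numerically: ≈ 0.248366.
(Since a = 17 > μ = 4.222222, the bound 38/153 is < 1 and informative.)

P[X ≥ 17] ≤ 38/153 ≈ 0.248366.


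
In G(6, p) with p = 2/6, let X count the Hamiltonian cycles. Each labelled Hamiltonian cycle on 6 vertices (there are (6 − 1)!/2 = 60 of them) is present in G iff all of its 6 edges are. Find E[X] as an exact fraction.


K_6 has (6 − 1)!/2 = 60 labelled Hamiltonian cycles.
For each such Hamiltonian cycle H, let X_H = 1 if all 6 edges of H are present in G. Then P[X_H = 1] = p^{6} = (1/3)^{6} = 1/729.
By linearity: E[X] = Σ_H E[X_H] = 60 · p^{6} = 60 · 1/729 = 20/243.
Numerically: E[X] ≈ 0.082305.

E[X] = 60 · (1/3)^{6} = 20/243 ≈ 0.082305.


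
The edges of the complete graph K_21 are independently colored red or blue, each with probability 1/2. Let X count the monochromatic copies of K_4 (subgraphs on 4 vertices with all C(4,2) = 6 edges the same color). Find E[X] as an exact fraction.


Let X = Σ_S X_S over the C(21, 4) = 5985 subsets S of size 4, where X_S = 1 if the K_4 on S is monochromatic.
For a fixed S, the K_4 on S has C(4, 2) = 6 edges. P[all 6 edges red] = (1/2)^6, and likewise for blue, so P[monochromatic] = 2·(1/2)^6 = 2^{1 − 6} = 1/32.
Summing: E[X] = C(21, 4) · 2^{1 − 6} = 5985 · 1/32 = 5985/32.
Numerically: E[X] ≈ 187.031250.

E[X] = C(21,4)·2^(1−C(4,2)) = 5985/32 ≈ 187.031250.


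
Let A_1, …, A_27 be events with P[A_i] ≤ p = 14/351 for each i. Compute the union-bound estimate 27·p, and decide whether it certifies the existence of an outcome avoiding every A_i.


Union bound: P[∪_{i=1}^{27} A_i] ≤ Σ_i P[A_i] ≤ 27·p = 27·(14/351) = 14/13.
Numerically: 14/13 ≈ 1.07692.
Is 14/13 < 1? NO.
Since the bound 14/13 is ≥ 1, the union bound is uninformative here; it does NOT by itself certify existence.

27·p = 14/13 ≈ 1.07692; existence NOT certified by the union bound.


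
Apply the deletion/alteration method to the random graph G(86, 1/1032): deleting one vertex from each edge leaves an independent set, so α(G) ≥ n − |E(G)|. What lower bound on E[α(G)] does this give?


E[|E(G)|] = C(86, 2)·p = 3655 · (1/1032) = 85/24.
E[α(G)] ≥ n − E[|E(G)|] = 86 − 85/24 = 1979/24.
Numerically: ≈ 82.4583.
(This is only a lower bound; the true E[α(G)] may be larger.)

E[α(G)] ≥ 1979/24 ≈ 82.4583.


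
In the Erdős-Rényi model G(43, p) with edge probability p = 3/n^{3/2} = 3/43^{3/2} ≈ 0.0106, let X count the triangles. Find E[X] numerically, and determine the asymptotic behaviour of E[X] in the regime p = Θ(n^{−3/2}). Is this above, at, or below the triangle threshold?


Number of potential triangles: C(43, 3) = 12341.
Each occurs with probability p³ ≈ (0.0106)³ ≈ 1.20436e-06.
By linearity: E[X] = C(43, 3)·p³ ≈ 12341 · 1.20436e-06 ≈ 0.015.
Since α = 3/2 > 1, p = c/n^{3/2} = o(1/n) is below the triangle threshold p ~ 1/n. Asymptotically E[X] ~ (c³/6)·n^{3(1−α)} = (3³/6)·n^{-1.5} → 0, so by Markov's inequality G has no triangles w.h.p.

E[X] ≈ 0.015; in regime p = Θ(1/n^{3/2}) E[X] tends to 0 (below the triangle threshold p ~ 1/n).


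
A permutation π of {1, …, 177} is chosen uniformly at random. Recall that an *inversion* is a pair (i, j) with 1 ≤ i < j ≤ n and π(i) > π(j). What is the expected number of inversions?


Write X = Σ X_I over the C(177, 2) = 15576 pairs i < j, with X_I the indicator of one inversion.
There are 15576 indicators.
For each fixed pair i < j, the values π(i) and π(j) are two distinct elements of {1, …, 177} in uniformly random order; by symmetry P[π(i) > π(j)] = 1/2.
By linearity: E[X] = 15576 · (1/2) = C(177, 2) · (1/2) = 15576/2 = 7788 ≈ 7788.00000.

E[X] = 7788 = 7788.00000.


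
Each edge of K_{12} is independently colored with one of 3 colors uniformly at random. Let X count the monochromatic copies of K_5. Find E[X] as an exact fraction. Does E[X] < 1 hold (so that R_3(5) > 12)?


E[X] = C(12, 5) · 3^{1 − 10} = 792 · 3^{−9} = 792/19683.
As a reduced fraction: E[X] = 88/2187 ≈ 0.040238.
Is E[X] < 1? YES.
Since E[X] < 1, there exists a 3-coloring of K_{12} with no monochromatic K_5; hence R_3(5) > 12.

E[X] = 88/2187 ≈ 0.040238; E[X] < 1, so R_3(5) > 12.


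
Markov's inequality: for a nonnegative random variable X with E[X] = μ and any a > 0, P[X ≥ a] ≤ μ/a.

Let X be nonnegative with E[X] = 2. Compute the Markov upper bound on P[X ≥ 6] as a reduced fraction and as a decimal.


μ = E[X] = 2, a = 6.
Markov: P[X ≥ 6] ≤ μ/a = (2)/6 = 1/3.
Numerically: ≈ 0.3333.
(Since a = 6 > μ = 2.0000, the bound 1/3 is < 1 and informative.)

P[X ≥ 6] ≤ 1/3 ≈ 0.3333.


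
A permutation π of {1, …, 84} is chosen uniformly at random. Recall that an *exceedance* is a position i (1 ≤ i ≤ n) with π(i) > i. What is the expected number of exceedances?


Write X = Σ_{i=1}^{84} X_i, where X_i = 1_{π(i) > i}.
For each fixed i, π(i) is uniform over {1, …, 84} (marginal of a uniform permutation), so P[π(i) > i] = (n − i)/n. Summing: Σ_{i=1}^{84} (n − i)/n = (0 + 1 + … + 83)/84 = 84(84 − 1)/(2·84) = (84 − 1)/2.
Hence E[X] = Σ_{i=1}^{84} (84 − i)/84 = 83/2 ≈ 41.500.

E[X] = 83/2 = 41.500.


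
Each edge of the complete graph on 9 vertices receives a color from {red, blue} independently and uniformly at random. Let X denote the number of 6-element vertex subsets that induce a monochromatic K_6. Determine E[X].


Let X = Σ_S X_S over the C(9, 6) = 84 subsets S of size 6, where X_S = 1 if the K_6 on S is monochromatic.
For a fixed S, the K_6 on S has C(6, 2) = 15 edges. P[all 15 edges red] = (1/2)^15, and likewise for blue, so P[monochromatic] = 2·(1/2)^15 = 2^{1 − 15} = 1/16384.
By linearity: E[X] = C(9, 6) · 2^{1 − 15} = 84 · 1/16384 = 21/4096.
Numerically: E[X] ≈ 0.0051.

E[X] = C(9,6)·2^(1−C(6,2)) = 21/4096 ≈ 0.0051.


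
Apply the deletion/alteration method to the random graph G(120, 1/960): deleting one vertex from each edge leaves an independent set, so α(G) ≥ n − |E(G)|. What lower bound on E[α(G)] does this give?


E[|E(G)|] = C(120, 2)·p = 7140 · (1/960) = 119/16.
E[α(G)] ≥ n − E[|E(G)|] = 120 − 119/16 = 1801/16.
Numerically: ≈ 112.562500.
(This is only a lower bound; the true E[α(G)] may be larger.)

E[α(G)] ≥ 1801/16 ≈ 112.562500.


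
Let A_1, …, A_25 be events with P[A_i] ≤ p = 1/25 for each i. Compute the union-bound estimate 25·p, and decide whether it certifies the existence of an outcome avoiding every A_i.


Union bound: P[∪_{i=1}^{25} A_i] ≤ Σ_i P[A_i] ≤ 25·p = 25·(1/25) = 1.
Numerically: 1 ≈ 1.0000.
Is 1 < 1? NO.
Since the bound 1 is ≥ 1, the union bound is uninformative here; it does NOT by itself certify existence.

25·p = 1 ≈ 1.0000; existence NOT certified by the union bound.


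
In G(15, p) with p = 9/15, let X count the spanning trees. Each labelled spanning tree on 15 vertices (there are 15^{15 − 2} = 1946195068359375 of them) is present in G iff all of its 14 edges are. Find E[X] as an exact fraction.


K_15 has 15^{15 − 2} = 1946195068359375 labelled spanning trees.
For each such spanning tree H, let X_H = 1 if all 14 edges of H are present in G. Then P[X_H = 1] = p^{14} = (3/5)^{14} = 4782969/6103515625.
By linearity of expectation: E[X] = Σ_H E[X_H] = 1946195068359375 · p^{14} = 1946195068359375 · 4782969/6103515625 = 7625597484987/5.
Numerically: E[X] ≈ 1.525e+12.

E[X] = 1946195068359375 · (3/5)^{14} = 7625597484987/5 ≈ 1.525e+12.


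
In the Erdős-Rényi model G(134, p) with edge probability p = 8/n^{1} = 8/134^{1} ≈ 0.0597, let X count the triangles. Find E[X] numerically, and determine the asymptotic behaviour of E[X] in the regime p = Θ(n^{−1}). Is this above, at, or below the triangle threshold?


Number of potential triangles: C(134, 3) = 392084.
Each occurs with probability p³ ≈ (0.0597)³ ≈ 2.127921e-04.
By linearity: E[X] = C(134, 3)·p³ ≈ 392084 · 2.127921e-04 ≈ 83.4324.
Here α = 1, so p = 8/n is exactly at the triangle threshold p ~ 1/n. Asymptotically E[X] → c³/6 = 8³/6 = 256/3 ≈ 85.3333, a bounded constant. In this regime the triangle count is asymptotically Poisson(c³/6).

E[X] ≈ 83.4324; in regime p = Θ(1/n^{1}) E[X] stays bounded (at the triangle threshold p ~ 1/n).


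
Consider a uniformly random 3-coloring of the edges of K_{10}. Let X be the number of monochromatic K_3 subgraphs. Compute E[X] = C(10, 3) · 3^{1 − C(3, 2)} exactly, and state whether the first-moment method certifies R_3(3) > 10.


E[X] = C(10, 3) · 3^{1 − 3} = 120 · 3^{−2} = 120/9.
As a reduced fraction: E[X] = 40/3 ≈ 13.333.
Is E[X] < 1? NO.
Since E[X] ≥ 1, the first-moment bound is inconclusive at n = 10; it does NOT by itself certify R_3(3) > 10.

E[X] = 40/3 ≈ 13.333; E[X] ≥ 1; first-moment method inconclusive here.


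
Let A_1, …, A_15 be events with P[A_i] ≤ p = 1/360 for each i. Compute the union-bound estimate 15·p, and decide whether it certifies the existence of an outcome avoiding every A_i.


Union bound: P[∪_{i=1}^{15} A_i] ≤ Σ_i P[A_i] ≤ 15·p = 15·(1/360) = 1/24.
Numerically: 1/24 ≈ 0.0417.
Is 1/24 < 1? YES.
Since P[∪ A_i] ≤ 1/24 < 1, the complement has P[∩ A_i^c] ≥ 1 − 1/24 = 23/24 > 0, so some outcome avoids every A_i.

15·p = 1/24 ≈ 0.0417; existence CERTIFIED by the union bound.


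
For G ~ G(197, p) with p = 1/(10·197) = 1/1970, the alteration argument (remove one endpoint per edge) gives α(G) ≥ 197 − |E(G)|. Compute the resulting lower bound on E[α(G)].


E[|E(G)|] = C(197, 2)·p = 19306 · (1/1970) = 49/5.
E[α(G)] ≥ n − E[|E(G)|] = 197 − 49/5 = 936/5.
Numerically: ≈ 187.200.
(This is only a lower bound; the true E[α(G)] may be larger.)

E[α(G)] ≥ 936/5 ≈ 187.200.


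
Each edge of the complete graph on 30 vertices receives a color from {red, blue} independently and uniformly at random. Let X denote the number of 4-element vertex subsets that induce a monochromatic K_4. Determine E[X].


Let X = Σ_S X_S over the C(30, 4) = 27405 subsets S of size 4, where X_S = 1 if the K_4 on S is monochromatic.
For a fixed S, the K_4 on S has C(4, 2) = 6 edges. P[all 6 edges red] = (1/2)^6, and likewise for blue, so P[monochromatic] = 2·(1/2)^6 = 2^{1 − 6} = 1/32.
By linearity: E[X] = C(30, 4) · 2^{1 − 6} = 27405 · 1/32 = 27405/32.
Numerically: E[X] ≈ 856.406250.

E[X] = C(30,4)·2^(1−C(4,2)) = 27405/32 ≈ 856.406250.


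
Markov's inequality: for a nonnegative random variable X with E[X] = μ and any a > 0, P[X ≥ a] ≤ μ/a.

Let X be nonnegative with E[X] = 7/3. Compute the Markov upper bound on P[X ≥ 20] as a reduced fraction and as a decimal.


μ = E[X] = 7/3, a = 20.
Markov: P[X ≥ 20] ≤ μ/a = (7/3)/20 = 7/60.
Numerically: ≈ 0.1167.
(Since a = 20 > μ = 2.3333, the bound 7/60 is < 1 and informative.)

P[X ≥ 20] ≤ 7/60 ≈ 0.1167.


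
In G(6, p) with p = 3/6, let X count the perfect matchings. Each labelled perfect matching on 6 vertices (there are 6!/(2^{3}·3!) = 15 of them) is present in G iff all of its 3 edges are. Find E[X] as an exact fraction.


K_6 has 6!/(2^{3}·3!) = 15 labelled perfect matchings.
For each such perfect matching H, let X_H = 1 if all 3 edges of H are present in G. Then P[X_H = 1] = p^{3} = (1/2)^{3} = 1/8.
By linearity: E[X] = Σ_H E[X_H] = 15 · p^{3} = 15 · 1/8 = 15/8.
Numerically: E[X] ≈ 1.875.

E[X] = 15 · (1/2)^{3} = 15/8 ≈ 1.875.


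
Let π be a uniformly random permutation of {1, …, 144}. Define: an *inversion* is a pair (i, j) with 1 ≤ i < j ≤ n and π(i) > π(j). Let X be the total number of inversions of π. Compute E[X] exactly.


Write X = Σ X_I over the C(144, 2) = 10296 pairs i < j, with X_I the indicator of one inversion.
There are 10296 indicators.
For each fixed pair i < j, the values π(i) and π(j) are two distinct elements of {1, …, 144} in uniformly random order; by symmetry P[π(i) > π(j)] = 1/2.
By linearity: E[X] = 10296 · (1/2) = C(144, 2) · (1/2) = 10296/2 = 5148 ≈ 5148.000.

E[X] = 5148 = 5148.000.


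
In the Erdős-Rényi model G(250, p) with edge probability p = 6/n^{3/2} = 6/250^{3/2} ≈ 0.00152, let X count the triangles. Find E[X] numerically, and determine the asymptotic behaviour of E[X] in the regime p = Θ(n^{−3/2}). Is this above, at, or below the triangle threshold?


Number of potential triangles: C(250, 3) = 2573000.
Each occurs with probability p³ ≈ (0.00152)³ ≈ 3.49723e-09.
By linearity: E[X] = C(250, 3)·p³ ≈ 2573000 · 3.49723e-09 ≈ 0.009.
Since α = 3/2 > 1, p = c/n^{3/2} = o(1/n) is below the triangle threshold p ~ 1/n. Asymptotically E[X] ~ (c³/6)·n^{3(1−α)} = (6³/6)·n^{-1.5} → 0, so by Markov's inequality G has no triangles w.h.p.

E[X] ≈ 0.009; in regime p = Θ(1/n^{3/2}) E[X] tends to 0 (below the triangle threshold p ~ 1/n).


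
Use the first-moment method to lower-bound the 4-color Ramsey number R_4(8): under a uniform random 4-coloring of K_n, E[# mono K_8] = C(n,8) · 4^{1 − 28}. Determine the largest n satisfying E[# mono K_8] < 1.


We need C(n, 8) · 4^{1 − 28} < 1, i.e. C(n, 8) < 4^{28 − 1} = 18014398509481984.
Check values of n near the boundary:
  n = 405: C(405, 8) = 16745853821188050; 16745853821188050 < 18014398509481984? YES
  n = 406: C(406, 8) = 17082453897995850; 17082453897995850 < 18014398509481984? YES
  n = 407: C(407, 8) = 17424959239309050; 17424959239309050 < 18014398509481984? YES
  n = 408: C(408, 8) = 17773458424095231; 17773458424095231 < 18014398509481984? YES
  n = 409: C(409, 8) = 18128041135797879; 18128041135797879 < 18014398509481984? NO
The largest n with C(n, 8) < 18014398509481984 is n = 408 (where E[X] = 17773458424095231/18014398509481984 ≈ 0.9866251). Hence R_4(8) > 408, i.e. R_4(8) ≥ 409.

Largest n = 408; hence R_4(8) > 408.


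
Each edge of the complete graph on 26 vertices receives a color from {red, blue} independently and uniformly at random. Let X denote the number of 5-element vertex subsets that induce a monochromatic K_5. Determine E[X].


Let X = Σ_S X_S over the C(26, 5) = 65780 subsets S of size 5, where X_S = 1 if the K_5 on S is monochromatic.
For a fixed S, the K_5 on S has C(5, 2) = 10 edges. P[all 10 edges red] = (1/2)^10, and likewise for blue, so P[monochromatic] = 2·(1/2)^10 = 2^{1 − 10} = 1/512.
By linearity of expectation: E[X] = C(26, 5) · 2^{1 − 10} = 65780 · 1/512 = 16445/128.
Numerically: E[X] ≈ 128.477.

E[X] = C(26,5)·2^(1−C(5,2)) = 16445/128 ≈ 128.477.


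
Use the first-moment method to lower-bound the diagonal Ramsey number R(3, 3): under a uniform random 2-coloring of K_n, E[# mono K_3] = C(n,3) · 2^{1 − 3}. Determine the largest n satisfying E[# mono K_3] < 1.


We need C(n, 3) · 2^{1 − 3} < 1, i.e. C(n, 3) < 2^{3 − 1} = 4.
Check values of n near the boundary:
  n = 3: C(3, 3) = 1; 1 < 4? YES
  n = 4: C(4, 3) = 4; 4 < 4? NO
  n = 5: C(5, 3) = 10; 10 < 4? NO
The largest n with C(n, 3) < 4 is n = 3 (where E[X] = 1/4 ≈ 0.250). Hence R(3, 3) > 3, i.e. R(3, 3) ≥ 4.

Largest n = 3; hence R(3, 3) > 3.


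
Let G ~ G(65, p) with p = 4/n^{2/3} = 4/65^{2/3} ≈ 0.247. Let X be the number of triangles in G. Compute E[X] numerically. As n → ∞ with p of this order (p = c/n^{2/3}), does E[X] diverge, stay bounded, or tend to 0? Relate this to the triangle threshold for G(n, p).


Number of potential triangles: C(65, 3) = 43680.
Each occurs with probability p³ ≈ (0.247)³ ≈ 1.51479e-02.
By linearity: E[X] = C(65, 3)·p³ ≈ 43680 · 1.51479e-02 ≈ 661.662.
Since α = 2/3 < 1, p = c/n^{2/3} ≫ 1/n is above the triangle threshold p ~ 1/n. Asymptotically E[X] ~ (c³/6)·n^{3(1−α)} = (4³/6)·n^{1} → ∞; triangles are abundant w.h.p.

E[X] ≈ 661.662; in regime p = Θ(1/n^{2/3}) E[X] diverges (above the triangle threshold p ~ 1/n).


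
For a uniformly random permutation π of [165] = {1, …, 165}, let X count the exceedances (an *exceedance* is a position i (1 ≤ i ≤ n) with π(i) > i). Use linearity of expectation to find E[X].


Write X = Σ_{i=1}^{165} X_i, where X_i = 1_{π(i) > i}.
For each fixed i, π(i) is uniform over {1, …, 165} (marginal of a uniform permutation), so P[π(i) > i] = (n − i)/n. Summing: Σ_{i=1}^{165} (n − i)/n = (0 + 1 + … + 164)/165 = 165(165 − 1)/(2·165) = (165 − 1)/2.
Hence E[X] = Σ_{i=1}^{165} (165 − i)/165 = 82 ≈ 82.000.

E[X] = 82 = 82.000.


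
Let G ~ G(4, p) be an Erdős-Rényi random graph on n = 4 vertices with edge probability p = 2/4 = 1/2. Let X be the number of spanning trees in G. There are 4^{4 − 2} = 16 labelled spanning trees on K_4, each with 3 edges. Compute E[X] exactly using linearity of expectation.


K_4 has 4^{4 − 2} = 16 labelled spanning trees.
For each such spanning tree H, let X_H = 1 if all 3 edges of H are present in G. Then P[X_H = 1] = p^{3} = (1/2)^{3} = 1/8.
Summing the indicators: E[X] = Σ_H E[X_H] = 16 · p^{3} = 16 · 1/8 = 2.
Numerically: E[X] ≈ 2.

E[X] = 16 · (1/2)^{3} = 2 ≈ 2.


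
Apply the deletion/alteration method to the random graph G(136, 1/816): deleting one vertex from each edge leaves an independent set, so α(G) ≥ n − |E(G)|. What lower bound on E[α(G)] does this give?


E[|E(G)|] = C(136, 2)·p = 9180 · (1/816) = 45/4.
E[α(G)] ≥ n − E[|E(G)|] = 136 − 45/4 = 499/4.
Numerically: ≈ 124.750.
(This is only a lower bound; the true E[α(G)] may be larger.)

E[α(G)] ≥ 499/4 ≈ 124.750.


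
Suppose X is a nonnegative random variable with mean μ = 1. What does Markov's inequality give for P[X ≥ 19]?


μ = E[X] = 1, a = 19.
Markov: P[X ≥ 19] ≤ μ/a = (1)/19 = 1/19.
Numerically: ≈ 0.052632.
(Since a = 19 > μ = 1.000000, the bound 1/19 is < 1 and informative.)

P[X ≥ 19] ≤ 1/19 ≈ 0.052632.


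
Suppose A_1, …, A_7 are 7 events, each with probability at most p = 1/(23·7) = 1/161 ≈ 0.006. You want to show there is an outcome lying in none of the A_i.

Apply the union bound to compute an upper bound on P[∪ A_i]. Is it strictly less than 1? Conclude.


Union bound: P[∪_{i=1}^{7} A_i] ≤ Σ_i P[A_i] ≤ 7·p = 7·(1/161) = 1/23.
Numerically: 1/23 ≈ 0.043.
Is 1/23 < 1? YES.
Since P[∪ A_i] ≤ 1/23 < 1, the complement has P[∩ A_i^c] ≥ 1 − 1/23 = 22/23 > 0, so some outcome avoids every A_i.

7·p = 1/23 ≈ 0.043; existence CERTIFIED by the union bound.


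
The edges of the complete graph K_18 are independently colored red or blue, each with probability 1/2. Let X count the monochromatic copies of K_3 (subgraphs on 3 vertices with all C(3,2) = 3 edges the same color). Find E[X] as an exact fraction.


Let X = Σ_S X_S over the C(18, 3) = 816 subsets S of size 3, where X_S = 1 if the K_3 on S is monochromatic.
For a fixed S, the K_3 on S has C(3, 2) = 3 edges. P[all 3 edges red] = (1/2)^3, and likewise for blue, so P[monochromatic] = 2·(1/2)^3 = 2^{1 − 3} = 1/4.
By linearity of expectation: E[X] = C(18, 3) · 2^{1 − 3} = 816 · 1/4 = 204.
Numerically: E[X] ≈ 204.000.

E[X] = C(18,3)·2^(1−C(3,2)) = 204 ≈ 204.000.


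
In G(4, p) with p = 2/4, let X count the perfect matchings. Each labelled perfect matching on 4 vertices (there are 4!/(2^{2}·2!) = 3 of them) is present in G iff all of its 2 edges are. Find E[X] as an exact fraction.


K_4 has 4!/(2^{2}·2!) = 3 labelled perfect matchings.
For each such perfect matching H, let X_H = 1 if all 2 edges of H are present in G. Then P[X_H = 1] = p^{2} = (1/2)^{2} = 1/4.
By linearity of expectation: E[X] = Σ_H E[X_H] = 3 · p^{2} = 3 · 1/4 = 3/4.
Numerically: E[X] ≈ 0.75.

E[X] = 3 · (1/2)^{2} = 3/4 ≈ 0.75.


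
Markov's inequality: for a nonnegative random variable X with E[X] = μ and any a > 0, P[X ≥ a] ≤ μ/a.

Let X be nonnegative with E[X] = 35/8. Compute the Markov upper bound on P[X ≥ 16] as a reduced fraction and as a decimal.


μ = E[X] = 35/8, a = 16.
Markov: P[X ≥ 16] ≤ μ/a = (35/8)/16 = 35/128.
Numerically: ≈ 0.2734.
(Since a = 16 > μ = 4.3750, the bound 35/128 is < 1 and informative.)

P[X ≥ 16] ≤ 35/128 ≈ 0.2734.


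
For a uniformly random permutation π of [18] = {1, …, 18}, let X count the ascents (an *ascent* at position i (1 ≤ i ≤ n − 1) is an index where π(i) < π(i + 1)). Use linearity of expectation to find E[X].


Write X = Σ X_I over i = 1, …, 17, with X_I the indicator of one ascent.
There are 17 indicators.
For each fixed i, the pair (π(i), π(i+1)) is a uniformly random ordered pair of distinct values from {1, …, 18}; by symmetry P[π(i) < π(i+1)] = 1/2.
By linearity: E[X] = 17 · (1/2) = (18 − 1) · (1/2) = 17/2 ≈ 8.500000.

E[X] = 17/2 = 8.500000.


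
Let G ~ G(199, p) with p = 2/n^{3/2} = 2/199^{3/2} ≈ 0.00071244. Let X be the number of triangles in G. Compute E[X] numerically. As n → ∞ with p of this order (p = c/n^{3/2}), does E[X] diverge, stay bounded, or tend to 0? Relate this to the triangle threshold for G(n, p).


Number of potential triangles: C(199, 3) = 1293699.
Each occurs with probability p³ ≈ (0.00071244)³ ≈ 3.6161892e-10.
By linearity: E[X] = C(199, 3)·p³ ≈ 1293699 · 3.6161892e-10 ≈ 0.00047.
Since α = 3/2 > 1, p = c/n^{3/2} = o(1/n) is below the triangle threshold p ~ 1/n. Asymptotically E[X] ~ (c³/6)·n^{3(1−α)} = (2³/6)·n^{-1.5} → 0, so by Markov's inequality G has no triangles w.h.p.

E[X] ≈ 0.00047; in regime p = Θ(1/n^{3/2}) E[X] tends to 0 (below the triangle threshold p ~ 1/n).


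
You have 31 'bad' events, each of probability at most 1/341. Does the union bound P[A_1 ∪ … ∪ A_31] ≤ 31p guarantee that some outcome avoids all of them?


Union bound: P[∪_{i=1}^{31} A_i] ≤ Σ_i P[A_i] ≤ 31·p = 31·(1/341) = 1/11.
Numerically: 1/11 ≈ 0.091.
Is 1/11 < 1? YES.
Since P[∪ A_i] ≤ 1/11 < 1, the complement has P[∩ A_i^c] ≥ 1 − 1/11 = 10/11 > 0, so some outcome avoids every A_i.

31·p = 1/11 ≈ 0.091; existence CERTIFIED by the union bound.


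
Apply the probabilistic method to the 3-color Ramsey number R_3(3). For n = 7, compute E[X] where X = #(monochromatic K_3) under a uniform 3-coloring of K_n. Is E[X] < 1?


E[X] = C(7, 3) · 3^{1 − 3} = 35 · 3^{−2} = 35/9.
As a reduced fraction: E[X] = 35/9 ≈ 3.889.
Is E[X] < 1? NO.
Since E[X] ≥ 1, the first-moment bound is inconclusive at n = 7; it does NOT by itself certify R_3(3) > 7.

E[X] = 35/9 ≈ 3.889; E[X] ≥ 1; first-moment method inconclusive here.


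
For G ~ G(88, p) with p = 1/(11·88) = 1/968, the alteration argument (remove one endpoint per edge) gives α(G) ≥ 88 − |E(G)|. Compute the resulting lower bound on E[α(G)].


E[|E(G)|] = C(88, 2)·p = 3828 · (1/968) = 87/22.
E[α(G)] ≥ n − E[|E(G)|] = 88 − 87/22 = 1849/22.
Numerically: ≈ 84.045455.
(This is only a lower bound; the true E[α(G)] may be larger.)

E[α(G)] ≥ 1849/22 ≈ 84.045455.


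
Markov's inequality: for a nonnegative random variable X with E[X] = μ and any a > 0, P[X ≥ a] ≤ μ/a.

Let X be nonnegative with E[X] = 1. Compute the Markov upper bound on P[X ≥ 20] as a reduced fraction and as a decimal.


μ = E[X] = 1, a = 20.
Markov: P[X ≥ 20] ≤ μ/a = (1)/20 = 1/20.
Numerically: ≈ 0.050000.
(Since a = 20 > μ = 1.000000, the bound 1/20 is < 1 and informative.)

P[X ≥ 20] ≤ 1/20 ≈ 0.050000.


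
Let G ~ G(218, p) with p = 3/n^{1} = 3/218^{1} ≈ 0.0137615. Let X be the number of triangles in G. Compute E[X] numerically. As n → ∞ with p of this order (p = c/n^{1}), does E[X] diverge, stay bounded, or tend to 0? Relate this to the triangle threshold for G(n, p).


Number of potential triangles: C(218, 3) = 1703016.
Each occurs with probability p³ ≈ (0.0137615)³ ≈ 2.60611925e-06.
By linearity: E[X] = C(218, 3)·p³ ≈ 1703016 · 2.60611925e-06 ≈ 4.438263.
Here α = 1, so p = 3/n is exactly at the triangle threshold p ~ 1/n. Asymptotically E[X] → c³/6 = 3³/6 = 9/2 ≈ 4.500000, a bounded constant. In this regime the triangle count is asymptotically Poisson(c³/6).

E[X] ≈ 4.438263; in regime p = Θ(1/n^{1}) E[X] stays bounded (at the triangle threshold p ~ 1/n).


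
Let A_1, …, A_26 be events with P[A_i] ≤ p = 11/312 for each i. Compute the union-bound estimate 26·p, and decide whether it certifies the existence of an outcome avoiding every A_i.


Union bound: P[∪_{i=1}^{26} A_i] ≤ Σ_i P[A_i] ≤ 26·p = 26·(11/312) = 11/12.
Numerically: 11/12 ≈ 0.917.
Is 11/12 < 1? YES.
Since P[∪ A_i] ≤ 11/12 < 1, the complement has P[∩ A_i^c] ≥ 1 − 11/12 = 1/12 > 0, so some outcome avoids every A_i.

26·p = 11/12 ≈ 0.917; existence CERTIFIED by the union bound.


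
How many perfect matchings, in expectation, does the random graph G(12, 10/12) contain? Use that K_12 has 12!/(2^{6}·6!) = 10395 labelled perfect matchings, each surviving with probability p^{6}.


K_12 has 12!/(2^{6}·6!) = 10395 labelled perfect matchings.
For each such perfect matching H, let X_H = 1 if all 6 edges of H are present in G. Then P[X_H = 1] = p^{6} = (5/6)^{6} = 15625/46656.
By linearity of expectation: E[X] = Σ_H E[X_H] = 10395 · p^{6} = 10395 · 15625/46656 = 6015625/1728.
Numerically: E[X] ≈ 3481.3.

E[X] = 10395 · (5/6)^{6} = 6015625/1728 ≈ 3481.3.


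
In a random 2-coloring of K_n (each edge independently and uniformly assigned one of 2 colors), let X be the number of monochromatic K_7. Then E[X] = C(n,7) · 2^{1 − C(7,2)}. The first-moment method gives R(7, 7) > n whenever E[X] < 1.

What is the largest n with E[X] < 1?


We need C(n, 7) · 2^{1 − 21} < 1, i.e. C(n, 7) < 2^{21 − 1} = 1048576.
Check values of n near the boundary:
  n = 25: C(25, 7) = 480700; 480700 < 1048576? YES
  n = 26: C(26, 7) = 657800; 657800 < 1048576? YES
  n = 27: C(27, 7) = 888030; 888030 < 1048576? YES
  n = 28: C(28, 7) = 1184040; 1184040 < 1048576? NO
The largest n with C(n, 7) < 1048576 is n = 27 (where E[X] = 444015/524288 ≈ 0.84689). Hence R(7, 7) > 27, i.e. R(7, 7) ≥ 28.

Largest n = 27; hence R(7, 7) > 27.


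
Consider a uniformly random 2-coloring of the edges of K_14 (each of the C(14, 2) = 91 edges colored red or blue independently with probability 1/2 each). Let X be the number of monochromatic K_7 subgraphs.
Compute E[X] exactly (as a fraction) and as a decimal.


Let X = Σ_S X_S over the C(14, 7) = 3432 subsets S of size 7, where X_S = 1 if the K_7 on S is monochromatic.
For a fixed S, the K_7 on S has C(7, 2) = 21 edges. P[all 21 edges red] = (1/2)^21, and likewise for blue, so P[monochromatic] = 2·(1/2)^21 = 2^{1 − 21} = 1/1048576.
By linearity of expectation: E[X] = C(14, 7) · 2^{1 − 21} = 3432 · 1/1048576 = 429/131072.
Numerically: E[X] ≈ 0.003273.

E[X] = C(14,7)·2^(1−C(7,2)) = 429/131072 ≈ 0.003273.


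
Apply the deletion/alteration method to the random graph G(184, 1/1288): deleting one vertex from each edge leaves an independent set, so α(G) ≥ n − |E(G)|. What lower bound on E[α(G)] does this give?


E[|E(G)|] = C(184, 2)·p = 16836 · (1/1288) = 183/14.
E[α(G)] ≥ n − E[|E(G)|] = 184 − 183/14 = 2393/14.
Numerically: ≈ 170.929.
(This is only a lower bound; the true E[α(G)] may be larger.)

E[α(G)] ≥ 2393/14 ≈ 170.929.


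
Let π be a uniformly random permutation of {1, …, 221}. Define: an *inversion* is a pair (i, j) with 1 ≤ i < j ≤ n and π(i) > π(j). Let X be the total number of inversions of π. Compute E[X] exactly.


Write X = Σ X_I over the C(221, 2) = 24310 pairs i < j, with X_I the indicator of one inversion.
There are 24310 indicators.
For each fixed pair i < j, the values π(i) and π(j) are two distinct elements of {1, …, 221} in uniformly random order; by symmetry P[π(i) > π(j)] = 1/2.
By linearity: E[X] = 24310 · (1/2) = C(221, 2) · (1/2) = 24310/2 = 12155 ≈ 12155.000000.

E[X] = 12155 = 12155.000000.


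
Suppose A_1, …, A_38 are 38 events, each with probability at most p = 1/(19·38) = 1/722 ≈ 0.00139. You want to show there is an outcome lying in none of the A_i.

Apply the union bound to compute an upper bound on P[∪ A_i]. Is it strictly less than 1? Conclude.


Union bound: P[∪_{i=1}^{38} A_i] ≤ Σ_i P[A_i] ≤ 38·p = 38·(1/722) = 1/19.
Numerically: 1/19 ≈ 0.05263.
Is 1/19 < 1? YES.
Since P[∪ A_i] ≤ 1/19 < 1, the complement has P[∩ A_i^c] ≥ 1 − 1/19 = 18/19 > 0, so some outcome avoids every A_i.

38·p = 1/19 ≈ 0.05263; existence CERTIFIED by the union bound.
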